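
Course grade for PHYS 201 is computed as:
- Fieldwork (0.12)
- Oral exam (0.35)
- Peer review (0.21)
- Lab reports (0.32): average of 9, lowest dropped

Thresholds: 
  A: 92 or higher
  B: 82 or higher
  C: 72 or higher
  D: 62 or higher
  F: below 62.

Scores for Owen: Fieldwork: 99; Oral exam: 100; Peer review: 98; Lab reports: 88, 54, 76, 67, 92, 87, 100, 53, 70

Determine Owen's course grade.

Lab reports: drop 53 → average of remaining 8 = 634/8 = 79.25
Weighted total:
  Fieldwork 99 × 0.12 = 11.88
  Oral exam 100 × 0.35 = 35
  Peer review 98 × 0.21 = 20.58
  Lab reports 79.25 × 0.32 = 25.36
Sum = 92.82
92.82 ≥ 92 → A

A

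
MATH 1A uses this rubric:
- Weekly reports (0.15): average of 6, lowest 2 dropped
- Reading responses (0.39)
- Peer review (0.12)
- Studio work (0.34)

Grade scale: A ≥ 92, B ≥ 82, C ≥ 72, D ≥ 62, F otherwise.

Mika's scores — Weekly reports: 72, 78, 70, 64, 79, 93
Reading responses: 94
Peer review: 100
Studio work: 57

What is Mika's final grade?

Weekly reports: drop 64, 70 → average of remaining 4 = 322/4 = 80.5
Weighted total:
  Weekly reports 80.5 × 0.15 = 12.075
  Reading responses 94 × 0.39 = 36.66
  Peer review 100 × 0.12 = 12
  Studio work 57 × 0.34 = 19.38
Sum = 80.115
80.115 is ≥ 72 and < 82 → C

C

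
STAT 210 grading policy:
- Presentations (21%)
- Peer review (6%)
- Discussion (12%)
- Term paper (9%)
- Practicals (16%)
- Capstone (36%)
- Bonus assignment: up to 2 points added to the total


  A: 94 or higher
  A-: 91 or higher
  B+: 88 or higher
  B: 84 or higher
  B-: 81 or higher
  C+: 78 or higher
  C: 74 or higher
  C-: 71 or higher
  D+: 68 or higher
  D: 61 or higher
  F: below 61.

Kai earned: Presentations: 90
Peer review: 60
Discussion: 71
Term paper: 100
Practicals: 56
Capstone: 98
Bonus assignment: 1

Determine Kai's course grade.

B

Weighted total:
  Presentations 90 × 0.21 = 18.9
  Peer review 60 × 0.06 = 3.6
  Discussion 71 × 0.12 = 8.52
  Term paper 100 × 0.09 = 9
  Practicals 56 × 0.16 = 8.96
  Capstone 98 × 0.36 = 35.28
Sum = 84.26
Bonus assignment: 84.26 + 1 = 85.26
85.26 is ≥ 84 and < 88 → B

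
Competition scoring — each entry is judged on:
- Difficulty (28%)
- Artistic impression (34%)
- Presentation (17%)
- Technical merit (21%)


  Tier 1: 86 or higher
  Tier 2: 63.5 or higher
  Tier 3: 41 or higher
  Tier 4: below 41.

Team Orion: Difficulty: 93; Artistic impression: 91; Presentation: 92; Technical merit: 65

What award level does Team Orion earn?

Weighted total:
  Difficulty 93 × 0.28 = 26.04
  Artistic impression 91 × 0.34 = 30.94
  Presentation 92 × 0.17 = 15.64
  Technical merit 65 × 0.21 = 13.65
Sum = 86.27
86.27 ≥ 86 → Tier 1

Tier 1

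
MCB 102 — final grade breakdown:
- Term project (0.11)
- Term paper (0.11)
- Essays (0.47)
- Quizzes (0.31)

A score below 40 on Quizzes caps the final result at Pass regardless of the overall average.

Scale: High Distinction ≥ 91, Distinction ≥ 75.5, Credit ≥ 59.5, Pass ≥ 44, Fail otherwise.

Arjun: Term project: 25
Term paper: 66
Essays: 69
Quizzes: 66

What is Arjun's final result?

Credit

Quizzes score 66 ≥ 40: minimum met.
Weighted total:
  Term project 25 × 0.11 = 2.75
  Term paper 66 × 0.11 = 7.26
  Essays 69 × 0.47 = 32.43
  Quizzes 66 × 0.31 = 20.46
Sum = 62.9
62.9 is ≥ 59.5 and < 75.5 → Credit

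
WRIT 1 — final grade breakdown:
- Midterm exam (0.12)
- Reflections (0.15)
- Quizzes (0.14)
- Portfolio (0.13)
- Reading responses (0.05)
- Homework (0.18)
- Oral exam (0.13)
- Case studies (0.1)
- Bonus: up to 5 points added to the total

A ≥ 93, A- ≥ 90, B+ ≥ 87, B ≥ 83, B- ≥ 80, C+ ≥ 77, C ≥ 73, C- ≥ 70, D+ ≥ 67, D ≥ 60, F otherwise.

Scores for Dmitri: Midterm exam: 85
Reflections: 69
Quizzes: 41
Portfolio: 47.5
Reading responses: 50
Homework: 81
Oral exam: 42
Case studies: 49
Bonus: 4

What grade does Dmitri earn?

D

Weighted total:
  Midterm exam 85 × 0.12 = 10.2
  Reflections 69 × 0.15 = 10.35
  Quizzes 41 × 0.14 = 5.74
  Portfolio 47.5 × 0.13 = 6.175
  Reading responses 50 × 0.05 = 2.5
  Homework 81 × 0.18 = 14.58
  Oral exam 42 × 0.13 = 5.46
  Case studies 49 × 0.1 = 4.9
Sum = 59.905
Bonus: 59.905 + 4 = 63.905
63.905 is ≥ 60 and < 67 → D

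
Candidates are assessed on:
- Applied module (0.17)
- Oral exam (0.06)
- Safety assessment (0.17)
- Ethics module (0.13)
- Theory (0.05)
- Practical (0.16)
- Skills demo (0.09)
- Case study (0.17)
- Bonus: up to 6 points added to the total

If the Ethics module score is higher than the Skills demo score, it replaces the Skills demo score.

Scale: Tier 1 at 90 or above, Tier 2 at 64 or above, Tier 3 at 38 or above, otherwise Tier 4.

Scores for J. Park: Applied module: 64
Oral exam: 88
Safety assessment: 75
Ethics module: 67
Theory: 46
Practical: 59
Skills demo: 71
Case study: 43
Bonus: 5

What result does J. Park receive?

Ethics module (67) ≤ Skills demo (71), so Skills demo stays at 71.
Weighted total:
  Applied module 64 × 0.17 = 10.88
  Oral exam 88 × 0.06 = 5.28
  Safety assessment 75 × 0.17 = 12.75
  Ethics module 67 × 0.13 = 8.71
  Theory 46 × 0.05 = 2.3
  Practical 59 × 0.16 = 9.44
  Skills demo 71 × 0.09 = 6.39
  Case study 43 × 0.17 = 7.31
Sum = 63.06
Bonus: 63.06 + 5 = 68.06
68.06 is ≥ 64 and < 90 → Tier 2

Tier 2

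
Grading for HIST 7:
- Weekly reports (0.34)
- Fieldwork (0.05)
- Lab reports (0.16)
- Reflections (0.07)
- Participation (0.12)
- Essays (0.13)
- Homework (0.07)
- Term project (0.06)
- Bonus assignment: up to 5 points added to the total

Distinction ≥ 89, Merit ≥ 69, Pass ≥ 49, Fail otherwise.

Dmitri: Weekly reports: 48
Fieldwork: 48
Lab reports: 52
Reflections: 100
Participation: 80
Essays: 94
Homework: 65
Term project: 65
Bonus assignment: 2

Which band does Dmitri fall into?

Weighted total:
  Weekly reports 48 × 0.34 = 16.32
  Fieldwork 48 × 0.05 = 2.4
  Lab reports 52 × 0.16 = 8.32
  Reflections 100 × 0.07 = 7
  Participation 80 × 0.12 = 9.6
  Essays 94 × 0.13 = 12.22
  Homework 65 × 0.07 = 4.55
  Term project 65 × 0.06 = 3.9
Sum = 64.31
Bonus assignment: 64.31 + 2 = 66.31
66.31 is ≥ 49 and < 69 → Pass

Pass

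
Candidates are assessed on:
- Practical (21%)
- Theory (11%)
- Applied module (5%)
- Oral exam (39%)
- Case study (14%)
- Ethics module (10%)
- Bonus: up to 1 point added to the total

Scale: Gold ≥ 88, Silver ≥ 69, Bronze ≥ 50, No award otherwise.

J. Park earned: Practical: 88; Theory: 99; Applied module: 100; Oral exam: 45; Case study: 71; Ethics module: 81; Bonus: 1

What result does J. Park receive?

Weighted total:
  Practical 88 × 0.21 = 18.48
  Theory 99 × 0.11 = 10.89
  Applied module 100 × 0.05 = 5
  Oral exam 45 × 0.39 = 17.55
  Case study 71 × 0.14 = 9.94
  Ethics module 81 × 0.1 = 8.1
Sum = 69.96
Bonus: 69.96 + 1 = 70.96
70.96 is ≥ 69 and < 88 → Silver

Silver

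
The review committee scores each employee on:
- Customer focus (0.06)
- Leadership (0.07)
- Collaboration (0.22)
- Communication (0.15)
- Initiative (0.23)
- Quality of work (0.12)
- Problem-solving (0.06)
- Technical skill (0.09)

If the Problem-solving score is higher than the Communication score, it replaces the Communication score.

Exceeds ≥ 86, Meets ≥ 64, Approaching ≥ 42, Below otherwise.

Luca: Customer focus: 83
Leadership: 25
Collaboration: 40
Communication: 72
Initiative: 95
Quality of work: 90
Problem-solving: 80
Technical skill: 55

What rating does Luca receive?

Problem-solving (80) > Communication (72), so Communication counts as 80.
Weighted total:
  Customer focus 83 × 0.06 = 4.98
  Leadership 25 × 0.07 = 1.75
  Collaboration 40 × 0.22 = 8.8
  Communication 80 × 0.15 = 12
  Initiative 95 × 0.23 = 21.85
  Quality of work 90 × 0.12 = 10.8
  Problem-solving 80 × 0.06 = 4.8
  Technical skill 55 × 0.09 = 4.95
Sum = 69.93
69.93 is ≥ 64 and < 86 → Meets

Meets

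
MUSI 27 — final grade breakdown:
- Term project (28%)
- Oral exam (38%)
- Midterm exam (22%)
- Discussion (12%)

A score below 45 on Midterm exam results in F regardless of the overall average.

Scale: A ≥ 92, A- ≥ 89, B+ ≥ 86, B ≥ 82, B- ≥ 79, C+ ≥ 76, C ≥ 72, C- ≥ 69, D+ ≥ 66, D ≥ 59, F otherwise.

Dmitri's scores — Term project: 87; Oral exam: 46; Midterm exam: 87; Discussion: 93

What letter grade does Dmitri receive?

C

Midterm exam score 87 ≥ 45: minimum met.
Weighted total:
  Term project 87 × 0.28 = 24.36
  Oral exam 46 × 0.38 = 17.48
  Midterm exam 87 × 0.22 = 19.14
  Discussion 93 × 0.12 = 11.16
Sum = 72.14
72.14 is ≥ 72 and < 76 → C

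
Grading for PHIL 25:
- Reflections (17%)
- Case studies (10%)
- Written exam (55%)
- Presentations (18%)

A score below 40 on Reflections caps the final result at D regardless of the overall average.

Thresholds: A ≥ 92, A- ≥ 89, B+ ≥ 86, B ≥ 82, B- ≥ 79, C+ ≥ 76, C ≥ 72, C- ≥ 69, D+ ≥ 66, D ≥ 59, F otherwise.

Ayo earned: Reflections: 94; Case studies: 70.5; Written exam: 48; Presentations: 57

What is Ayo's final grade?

D

Reflections score 94 ≥ 40: minimum met.
Weighted total:
  Reflections 94 × 0.17 = 15.98
  Case studies 70.5 × 0.1 = 7.05
  Written exam 48 × 0.55 = 26.4
  Presentations 57 × 0.18 = 10.26
Sum = 59.69
59.69 is ≥ 59 and < 66 → D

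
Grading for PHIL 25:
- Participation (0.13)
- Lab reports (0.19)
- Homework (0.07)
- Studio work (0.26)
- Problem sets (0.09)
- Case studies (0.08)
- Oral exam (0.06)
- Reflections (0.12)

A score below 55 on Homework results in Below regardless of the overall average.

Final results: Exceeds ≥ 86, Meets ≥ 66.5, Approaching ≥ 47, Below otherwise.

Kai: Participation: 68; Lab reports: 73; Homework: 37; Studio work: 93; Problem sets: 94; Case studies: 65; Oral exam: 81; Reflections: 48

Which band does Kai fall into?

Below

Homework score 37 < 55: minimum not met.
Weighted total:
  Participation 68 × 0.13 = 8.84
  Lab reports 73 × 0.19 = 13.87
  Homework 37 × 0.07 = 2.59
  Studio work 93 × 0.26 = 24.18
  Problem sets 94 × 0.09 = 8.46
  Case studies 65 × 0.08 = 5.2
  Oral exam 81 × 0.06 = 4.86
  Reflections 48 × 0.12 = 5.76
Sum = 73.76
Because the Homework minimum was not met, the result is Below.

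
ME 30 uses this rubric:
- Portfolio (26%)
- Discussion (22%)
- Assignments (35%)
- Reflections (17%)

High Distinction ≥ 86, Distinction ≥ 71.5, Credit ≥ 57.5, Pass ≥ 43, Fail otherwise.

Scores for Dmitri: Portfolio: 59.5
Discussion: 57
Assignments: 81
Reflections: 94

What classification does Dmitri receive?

Distinction

Weighted total:
  Portfolio 59.5 × 0.26 = 15.47
  Discussion 57 × 0.22 = 12.54
  Assignments 81 × 0.35 = 28.35
  Reflections 94 × 0.17 = 15.98
Sum = 72.34
72.34 is ≥ 71.5 and < 86 → Distinction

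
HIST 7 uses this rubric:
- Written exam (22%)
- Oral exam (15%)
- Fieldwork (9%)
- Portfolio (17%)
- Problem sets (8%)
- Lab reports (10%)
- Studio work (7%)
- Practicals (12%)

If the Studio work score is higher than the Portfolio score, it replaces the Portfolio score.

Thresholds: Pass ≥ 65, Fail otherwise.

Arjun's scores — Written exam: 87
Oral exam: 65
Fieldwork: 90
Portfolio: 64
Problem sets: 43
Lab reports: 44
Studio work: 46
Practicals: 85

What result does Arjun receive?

Pass

Studio work (46) ≤ Portfolio (64), so Portfolio stays at 64.
Weighted total:
  Written exam 87 × 0.22 = 19.14
  Oral exam 65 × 0.15 = 9.75
  Fieldwork 90 × 0.09 = 8.1
  Portfolio 64 × 0.17 = 10.88
  Problem sets 43 × 0.08 = 3.44
  Lab reports 44 × 0.1 = 4.4
  Studio work 46 × 0.07 = 3.22
  Practicals 85 × 0.12 = 10.2
Sum = 69.13
69.13 ≥ 65 → Pass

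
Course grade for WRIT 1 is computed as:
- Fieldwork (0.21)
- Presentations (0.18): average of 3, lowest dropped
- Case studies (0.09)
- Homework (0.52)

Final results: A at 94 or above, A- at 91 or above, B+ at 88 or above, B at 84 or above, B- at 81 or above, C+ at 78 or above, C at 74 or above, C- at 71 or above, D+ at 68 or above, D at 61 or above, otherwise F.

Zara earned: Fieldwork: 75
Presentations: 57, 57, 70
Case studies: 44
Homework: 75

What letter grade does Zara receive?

Presentations: drop 57 → average of remaining 2 = 127/2 = 63.5
Weighted total:
  Fieldwork 75 × 0.21 = 15.75
  Presentations 63.5 × 0.18 = 11.43
  Case studies 44 × 0.09 = 3.96
  Homework 75 × 0.52 = 39
Sum = 70.14
70.14 is ≥ 68 and < 71 → D+

D+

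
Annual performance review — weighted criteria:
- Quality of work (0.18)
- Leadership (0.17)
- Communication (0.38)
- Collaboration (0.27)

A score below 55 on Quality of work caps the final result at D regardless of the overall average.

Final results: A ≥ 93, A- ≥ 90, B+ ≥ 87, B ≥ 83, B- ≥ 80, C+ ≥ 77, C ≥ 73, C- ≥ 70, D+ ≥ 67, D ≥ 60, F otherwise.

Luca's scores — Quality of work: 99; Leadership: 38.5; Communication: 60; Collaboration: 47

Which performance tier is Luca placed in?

Quality of work score 99 ≥ 55: minimum met.
Weighted total:
  Quality of work 99 × 0.18 = 17.82
  Leadership 38.5 × 0.17 = 6.545
  Communication 60 × 0.38 = 22.8
  Collaboration 47 × 0.27 = 12.69
Sum = 59.855
59.855 < 60 → F

F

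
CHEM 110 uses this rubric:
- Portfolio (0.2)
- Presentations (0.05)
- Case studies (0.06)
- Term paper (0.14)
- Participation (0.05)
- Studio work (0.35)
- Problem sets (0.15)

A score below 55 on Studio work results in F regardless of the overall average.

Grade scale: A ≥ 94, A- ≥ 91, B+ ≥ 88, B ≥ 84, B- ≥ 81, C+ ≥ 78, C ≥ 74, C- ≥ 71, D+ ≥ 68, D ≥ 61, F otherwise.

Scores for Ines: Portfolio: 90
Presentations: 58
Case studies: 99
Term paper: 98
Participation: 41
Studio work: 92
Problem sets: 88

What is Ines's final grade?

B+

Studio work score 92 ≥ 55: minimum met.
Weighted total:
  Portfolio 90 × 0.2 = 18
  Presentations 58 × 0.05 = 2.9
  Case studies 99 × 0.06 = 5.94
  Term paper 98 × 0.14 = 13.72
  Participation 41 × 0.05 = 2.05
  Studio work 92 × 0.35 = 32.2
  Problem sets 88 × 0.15 = 13.2
Sum = 88.01
88.01 is ≥ 88 and < 91 → B+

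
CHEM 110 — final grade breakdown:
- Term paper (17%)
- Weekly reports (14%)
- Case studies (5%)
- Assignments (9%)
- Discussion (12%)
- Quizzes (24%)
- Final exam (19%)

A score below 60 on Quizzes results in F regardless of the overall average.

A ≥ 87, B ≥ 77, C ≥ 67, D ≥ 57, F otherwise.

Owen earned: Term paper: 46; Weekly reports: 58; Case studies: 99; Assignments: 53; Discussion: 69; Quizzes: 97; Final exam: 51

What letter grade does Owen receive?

Quizzes score 97 ≥ 60: minimum met.
Weighted total:
  Term paper 46 × 0.17 = 7.82
  Weekly reports 58 × 0.14 = 8.12
  Case studies 99 × 0.05 = 4.95
  Assignments 53 × 0.09 = 4.77
  Discussion 69 × 0.12 = 8.28
  Quizzes 97 × 0.24 = 23.28
  Final exam 51 × 0.19 = 9.69
Sum = 66.91
66.91 is ≥ 57 and < 67 → D

D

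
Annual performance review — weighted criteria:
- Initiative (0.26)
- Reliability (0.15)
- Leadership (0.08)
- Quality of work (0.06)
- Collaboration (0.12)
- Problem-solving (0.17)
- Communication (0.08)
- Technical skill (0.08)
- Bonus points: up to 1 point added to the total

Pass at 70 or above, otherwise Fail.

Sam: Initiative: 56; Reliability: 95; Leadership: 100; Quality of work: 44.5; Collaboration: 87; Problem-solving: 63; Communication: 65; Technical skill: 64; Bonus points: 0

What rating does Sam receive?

Pass

Weighted total:
  Initiative 56 × 0.26 = 14.56
  Reliability 95 × 0.15 = 14.25
  Leadership 100 × 0.08 = 8
  Quality of work 44.5 × 0.06 = 2.67
  Collaboration 87 × 0.12 = 10.44
  Problem-solving 63 × 0.17 = 10.71
  Communication 65 × 0.08 = 5.2
  Technical skill 64 × 0.08 = 5.12
Sum = 70.95
Bonus points: 70.95 + 0 = 70.95
70.95 ≥ 70 → Pass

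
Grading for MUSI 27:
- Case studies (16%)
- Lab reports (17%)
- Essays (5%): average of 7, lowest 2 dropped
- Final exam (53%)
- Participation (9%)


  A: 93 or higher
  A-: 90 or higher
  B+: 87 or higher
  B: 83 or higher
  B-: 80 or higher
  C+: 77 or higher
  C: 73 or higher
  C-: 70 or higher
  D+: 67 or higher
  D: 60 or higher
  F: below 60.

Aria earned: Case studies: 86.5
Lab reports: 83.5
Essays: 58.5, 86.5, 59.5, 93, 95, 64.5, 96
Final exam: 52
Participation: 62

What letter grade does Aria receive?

D

Essays: drop 58.5, 59.5 → average of remaining 5 = 435/5 = 87
Weighted total:
  Case studies 86.5 × 0.16 = 13.84
  Lab reports 83.5 × 0.17 = 14.195
  Essays 87 × 0.05 = 4.35
  Final exam 52 × 0.53 = 27.56
  Participation 62 × 0.09 = 5.58
Sum = 65.525
65.525 is ≥ 60 and < 67 → D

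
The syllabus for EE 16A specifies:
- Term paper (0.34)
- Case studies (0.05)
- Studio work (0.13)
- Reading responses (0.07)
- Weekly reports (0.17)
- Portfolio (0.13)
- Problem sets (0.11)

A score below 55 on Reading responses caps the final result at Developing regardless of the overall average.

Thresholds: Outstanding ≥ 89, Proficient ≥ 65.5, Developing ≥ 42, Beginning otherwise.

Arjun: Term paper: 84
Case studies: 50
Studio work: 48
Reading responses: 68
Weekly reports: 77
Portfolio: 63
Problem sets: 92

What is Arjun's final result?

Proficient

Reading responses score 68 ≥ 55: minimum met.
Weighted total:
  Term paper 84 × 0.34 = 28.56
  Case studies 50 × 0.05 = 2.5
  Studio work 48 × 0.13 = 6.24
  Reading responses 68 × 0.07 = 4.76
  Weekly reports 77 × 0.17 = 13.09
  Portfolio 63 × 0.13 = 8.19
  Problem sets 92 × 0.11 = 10.12
Sum = 73.46
73.46 is ≥ 65.5 and < 89 → Proficient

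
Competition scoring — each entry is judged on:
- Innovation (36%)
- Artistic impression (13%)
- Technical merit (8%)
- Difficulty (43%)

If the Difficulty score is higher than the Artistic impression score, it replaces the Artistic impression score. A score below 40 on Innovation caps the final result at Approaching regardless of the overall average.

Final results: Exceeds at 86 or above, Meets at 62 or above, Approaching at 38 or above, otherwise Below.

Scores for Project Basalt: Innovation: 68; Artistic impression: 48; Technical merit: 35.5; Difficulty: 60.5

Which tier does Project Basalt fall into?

Difficulty (60.5) > Artistic impression (48), so Artistic impression counts as 60.5.
Innovation score 68 ≥ 40: minimum met.
Weighted total:
  Innovation 68 × 0.36 = 24.48
  Artistic impression 60.5 × 0.13 = 7.865
  Technical merit 35.5 × 0.08 = 2.84
  Difficulty 60.5 × 0.43 = 26.015
Sum = 61.2
61.2 is ≥ 38 and < 62 → Approaching

Approaching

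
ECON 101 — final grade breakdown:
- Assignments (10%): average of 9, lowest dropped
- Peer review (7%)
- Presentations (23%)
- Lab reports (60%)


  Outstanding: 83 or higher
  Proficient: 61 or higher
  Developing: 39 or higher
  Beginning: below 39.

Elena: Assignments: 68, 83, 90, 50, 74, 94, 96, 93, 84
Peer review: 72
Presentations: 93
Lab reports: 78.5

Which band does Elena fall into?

Proficient

Assignments: drop 50 → average of remaining 8 = 682/8 = 85.25
Weighted total:
  Assignments 85.25 × 0.1 = 8.525
  Peer review 72 × 0.07 = 5.04
  Presentations 93 × 0.23 = 21.39
  Lab reports 78.5 × 0.6 = 47.1
Sum = 82.055
82.055 is ≥ 61 and < 83 → Proficient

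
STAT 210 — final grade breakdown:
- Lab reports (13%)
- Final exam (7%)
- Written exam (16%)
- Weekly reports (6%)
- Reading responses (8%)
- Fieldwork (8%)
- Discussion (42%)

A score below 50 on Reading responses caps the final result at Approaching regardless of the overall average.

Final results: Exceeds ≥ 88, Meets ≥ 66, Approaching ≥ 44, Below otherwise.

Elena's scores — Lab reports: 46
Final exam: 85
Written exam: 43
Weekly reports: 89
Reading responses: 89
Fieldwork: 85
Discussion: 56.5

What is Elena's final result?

Reading responses score 89 ≥ 50: minimum met.
Weighted total:
  Lab reports 46 × 0.13 = 5.98
  Final exam 85 × 0.07 = 5.95
  Written exam 43 × 0.16 = 6.88
  Weekly reports 89 × 0.06 = 5.34
  Reading responses 89 × 0.08 = 7.12
  Fieldwork 85 × 0.08 = 6.8
  Discussion 56.5 × 0.42 = 23.73
Sum = 61.8
61.8 is ≥ 44 and < 66 → Approaching

Approaching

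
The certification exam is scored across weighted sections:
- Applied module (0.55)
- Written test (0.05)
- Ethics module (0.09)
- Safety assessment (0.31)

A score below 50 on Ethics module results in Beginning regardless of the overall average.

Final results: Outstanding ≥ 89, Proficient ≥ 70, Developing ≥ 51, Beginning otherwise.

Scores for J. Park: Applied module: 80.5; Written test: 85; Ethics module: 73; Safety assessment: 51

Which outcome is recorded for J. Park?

Ethics module score 73 ≥ 50: minimum met.
Weighted total:
  Applied module 80.5 × 0.55 = 44.275
  Written test 85 × 0.05 = 4.25
  Ethics module 73 × 0.09 = 6.57
  Safety assessment 51 × 0.31 = 15.81
Sum = 70.905
70.905 is ≥ 70 and < 89 → Proficient

Proficient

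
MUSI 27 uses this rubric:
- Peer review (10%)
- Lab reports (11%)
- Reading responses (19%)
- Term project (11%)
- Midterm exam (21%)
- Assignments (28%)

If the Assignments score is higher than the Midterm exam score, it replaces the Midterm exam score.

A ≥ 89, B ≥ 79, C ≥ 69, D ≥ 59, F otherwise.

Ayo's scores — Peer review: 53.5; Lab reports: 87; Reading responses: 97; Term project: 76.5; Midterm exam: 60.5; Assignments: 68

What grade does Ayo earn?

Assignments (68) > Midterm exam (60.5), so Midterm exam counts as 68.
Weighted total:
  Peer review 53.5 × 0.1 = 5.35
  Lab reports 87 × 0.11 = 9.57
  Reading responses 97 × 0.19 = 18.43
  Term project 76.5 × 0.11 = 8.415
  Midterm exam 68 × 0.21 = 14.28
  Assignments 68 × 0.28 = 19.04
Sum = 75.085
75.085 is ≥ 69 and < 79 → C

C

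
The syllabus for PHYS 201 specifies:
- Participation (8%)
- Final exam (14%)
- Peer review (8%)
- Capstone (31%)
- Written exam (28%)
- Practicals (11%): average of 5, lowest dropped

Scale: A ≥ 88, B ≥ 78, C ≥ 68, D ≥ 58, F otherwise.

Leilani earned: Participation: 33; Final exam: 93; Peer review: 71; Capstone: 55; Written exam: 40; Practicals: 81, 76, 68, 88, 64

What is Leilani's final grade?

Practicals: drop 64 → average of remaining 4 = 313/4 = 78.25
Weighted total:
  Participation 33 × 0.08 = 2.64
  Final exam 93 × 0.14 = 13.02
  Peer review 71 × 0.08 = 5.68
  Capstone 55 × 0.31 = 17.05
  Written exam 40 × 0.28 = 11.2
  Practicals 78.25 × 0.11 = 8.6075
Sum = 58.1975
58.1975 is ≥ 58 and < 68 → D

D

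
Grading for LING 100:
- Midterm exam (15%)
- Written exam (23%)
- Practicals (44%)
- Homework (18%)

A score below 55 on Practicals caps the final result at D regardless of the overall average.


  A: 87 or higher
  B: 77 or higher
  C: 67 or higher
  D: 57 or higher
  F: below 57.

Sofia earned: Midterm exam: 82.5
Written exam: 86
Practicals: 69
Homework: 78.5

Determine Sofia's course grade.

Practicals score 69 ≥ 55: minimum met.
Weighted total:
  Midterm exam 82.5 × 0.15 = 12.375
  Written exam 86 × 0.23 = 19.78
  Practicals 69 × 0.44 = 30.36
  Homework 78.5 × 0.18 = 14.13
Sum = 76.645
76.645 is ≥ 67 and < 77 → C

C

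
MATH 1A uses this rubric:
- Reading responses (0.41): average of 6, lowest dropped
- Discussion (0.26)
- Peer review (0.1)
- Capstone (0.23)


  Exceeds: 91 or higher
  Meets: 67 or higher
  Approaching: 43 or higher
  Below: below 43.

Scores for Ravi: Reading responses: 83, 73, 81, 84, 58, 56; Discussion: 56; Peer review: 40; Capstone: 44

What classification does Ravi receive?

Approaching

Reading responses: drop 56 → average of remaining 5 = 379/5 = 75.8
Weighted total:
  Reading responses 75.8 × 0.41 = 31.078
  Discussion 56 × 0.26 = 14.56
  Peer review 40 × 0.1 = 4
  Capstone 44 × 0.23 = 10.12
Sum = 59.758
59.758 is ≥ 43 and < 67 → Approaching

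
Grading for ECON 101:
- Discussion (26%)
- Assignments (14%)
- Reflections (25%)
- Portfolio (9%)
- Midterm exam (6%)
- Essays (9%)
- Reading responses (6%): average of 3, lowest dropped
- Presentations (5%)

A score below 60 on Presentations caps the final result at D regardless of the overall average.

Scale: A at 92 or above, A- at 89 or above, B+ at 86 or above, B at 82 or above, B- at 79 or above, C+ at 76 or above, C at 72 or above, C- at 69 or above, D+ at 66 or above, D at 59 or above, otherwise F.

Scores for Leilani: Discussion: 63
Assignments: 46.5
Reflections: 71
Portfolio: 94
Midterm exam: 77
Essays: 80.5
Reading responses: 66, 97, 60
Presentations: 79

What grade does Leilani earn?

C-

Reading responses: drop 60 → average of remaining 2 = 163/2 = 81.5
Presentations score 79 ≥ 60: minimum met.
Weighted total:
  Discussion 63 × 0.26 = 16.38
  Assignments 46.5 × 0.14 = 6.51
  Reflections 71 × 0.25 = 17.75
  Portfolio 94 × 0.09 = 8.46
  Midterm exam 77 × 0.06 = 4.62
  Essays 80.5 × 0.09 = 7.245
  Reading responses 81.5 × 0.06 = 4.89
  Presentations 79 × 0.05 = 3.95
Sum = 69.805
69.805 is ≥ 69 and < 72 → C-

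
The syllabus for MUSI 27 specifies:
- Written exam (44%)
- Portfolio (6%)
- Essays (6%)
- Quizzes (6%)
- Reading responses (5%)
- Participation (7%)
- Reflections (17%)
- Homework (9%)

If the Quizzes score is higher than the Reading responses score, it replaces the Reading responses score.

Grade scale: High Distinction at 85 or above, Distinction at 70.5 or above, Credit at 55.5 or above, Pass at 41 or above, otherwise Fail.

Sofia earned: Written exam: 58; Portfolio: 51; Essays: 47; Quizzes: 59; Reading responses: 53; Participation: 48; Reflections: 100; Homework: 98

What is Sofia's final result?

Quizzes (59) > Reading responses (53), so Reading responses counts as 59.
Weighted total:
  Written exam 58 × 0.44 = 25.52
  Portfolio 51 × 0.06 = 3.06
  Essays 47 × 0.06 = 2.82
  Quizzes 59 × 0.06 = 3.54
  Reading responses 59 × 0.05 = 2.95
  Participation 48 × 0.07 = 3.36
  Reflections 100 × 0.17 = 17
  Homework 98 × 0.09 = 8.82
Sum = 67.07
67.07 is ≥ 55.5 and < 70.5 → Credit

Credit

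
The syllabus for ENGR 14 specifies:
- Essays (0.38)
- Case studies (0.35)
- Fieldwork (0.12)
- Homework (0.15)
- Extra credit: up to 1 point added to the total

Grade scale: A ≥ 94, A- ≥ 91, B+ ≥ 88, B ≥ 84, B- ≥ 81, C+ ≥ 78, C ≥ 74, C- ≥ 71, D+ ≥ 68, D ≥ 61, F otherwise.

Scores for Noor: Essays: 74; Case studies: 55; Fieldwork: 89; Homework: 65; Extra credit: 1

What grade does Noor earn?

Weighted total:
  Essays 74 × 0.38 = 28.12
  Case studies 55 × 0.35 = 19.25
  Fieldwork 89 × 0.12 = 10.68
  Homework 65 × 0.15 = 9.75
Sum = 67.8
Extra credit: 67.8 + 1 = 68.8
68.8 is ≥ 68 and < 71 → D+

D+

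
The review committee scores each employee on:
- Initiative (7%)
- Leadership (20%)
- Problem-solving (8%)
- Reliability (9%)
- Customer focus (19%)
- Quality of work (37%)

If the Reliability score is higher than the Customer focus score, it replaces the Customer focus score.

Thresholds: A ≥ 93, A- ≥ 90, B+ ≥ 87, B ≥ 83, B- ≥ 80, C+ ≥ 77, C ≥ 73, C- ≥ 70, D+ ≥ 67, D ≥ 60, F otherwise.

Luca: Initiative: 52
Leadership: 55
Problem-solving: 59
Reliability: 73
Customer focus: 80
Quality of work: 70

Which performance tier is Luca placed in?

Reliability (73) ≤ Customer focus (80), so Customer focus stays at 80.
Weighted total:
  Initiative 52 × 0.07 = 3.64
  Leadership 55 × 0.2 = 11
  Problem-solving 59 × 0.08 = 4.72
  Reliability 73 × 0.09 = 6.57
  Customer focus 80 × 0.19 = 15.2
  Quality of work 70 × 0.37 = 25.9
Sum = 67.03
67.03 is ≥ 67 and < 70 → D+

D+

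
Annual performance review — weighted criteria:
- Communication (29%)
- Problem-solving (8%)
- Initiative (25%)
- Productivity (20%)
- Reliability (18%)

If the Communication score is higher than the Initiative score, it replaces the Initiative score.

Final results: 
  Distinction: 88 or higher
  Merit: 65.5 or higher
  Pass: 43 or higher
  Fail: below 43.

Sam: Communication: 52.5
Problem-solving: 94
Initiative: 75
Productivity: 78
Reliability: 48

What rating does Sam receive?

Communication (52.5) ≤ Initiative (75), so Initiative stays at 75.
Weighted total:
  Communication 52.5 × 0.29 = 15.225
  Problem-solving 94 × 0.08 = 7.52
  Initiative 75 × 0.25 = 18.75
  Productivity 78 × 0.2 = 15.6
  Reliability 48 × 0.18 = 8.64
Sum = 65.735
65.735 is ≥ 65.5 and < 88 → Merit

Merit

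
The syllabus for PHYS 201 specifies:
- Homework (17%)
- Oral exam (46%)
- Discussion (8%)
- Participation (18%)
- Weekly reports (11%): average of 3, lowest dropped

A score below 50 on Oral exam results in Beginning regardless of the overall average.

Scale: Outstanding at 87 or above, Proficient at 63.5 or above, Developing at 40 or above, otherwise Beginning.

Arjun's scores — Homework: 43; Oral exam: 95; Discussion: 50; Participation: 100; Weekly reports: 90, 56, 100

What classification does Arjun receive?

Weekly reports: drop 56 → average of remaining 2 = 190/2 = 95
Oral exam score 95 ≥ 50: minimum met.
Weighted total:
  Homework 43 × 0.17 = 7.31
  Oral exam 95 × 0.46 = 43.7
  Discussion 50 × 0.08 = 4
  Participation 100 × 0.18 = 18
  Weekly reports 95 × 0.11 = 10.45
Sum = 83.46
83.46 is ≥ 63.5 and < 87 → Proficient

Proficient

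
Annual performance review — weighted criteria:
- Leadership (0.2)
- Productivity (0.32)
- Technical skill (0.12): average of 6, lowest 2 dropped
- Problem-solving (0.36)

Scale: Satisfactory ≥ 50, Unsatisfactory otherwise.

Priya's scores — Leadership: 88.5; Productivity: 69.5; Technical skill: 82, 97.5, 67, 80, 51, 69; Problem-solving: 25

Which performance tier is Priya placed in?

Satisfactory

Technical skill: drop 51, 67 → average of remaining 4 = 328.5/4 = 82.125
Weighted total:
  Leadership 88.5 × 0.2 = 17.7
  Productivity 69.5 × 0.32 = 22.24
  Technical skill 82.125 × 0.12 = 9.855
  Problem-solving 25 × 0.36 = 9
Sum = 58.795
58.795 ≥ 50 → Satisfactory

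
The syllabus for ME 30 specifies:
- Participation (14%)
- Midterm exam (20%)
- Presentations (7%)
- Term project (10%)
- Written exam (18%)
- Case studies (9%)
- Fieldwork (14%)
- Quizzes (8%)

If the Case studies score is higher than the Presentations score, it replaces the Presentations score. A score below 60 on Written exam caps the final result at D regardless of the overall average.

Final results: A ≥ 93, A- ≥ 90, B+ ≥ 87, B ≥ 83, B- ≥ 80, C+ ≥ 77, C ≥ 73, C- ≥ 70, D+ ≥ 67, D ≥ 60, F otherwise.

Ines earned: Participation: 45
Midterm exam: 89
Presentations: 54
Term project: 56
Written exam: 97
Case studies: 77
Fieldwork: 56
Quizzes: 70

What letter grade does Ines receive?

C-

Case studies (77) > Presentations (54), so Presentations counts as 77.
Written exam score 97 ≥ 60: minimum met.
Weighted total:
  Participation 45 × 0.14 = 6.3
  Midterm exam 89 × 0.2 = 17.8
  Presentations 77 × 0.07 = 5.39
  Term project 56 × 0.1 = 5.6
  Written exam 97 × 0.18 = 17.46
  Case studies 77 × 0.09 = 6.93
  Fieldwork 56 × 0.14 = 7.84
  Quizzes 70 × 0.08 = 5.6
Sum = 72.92
72.92 is ≥ 70 and < 73 → C-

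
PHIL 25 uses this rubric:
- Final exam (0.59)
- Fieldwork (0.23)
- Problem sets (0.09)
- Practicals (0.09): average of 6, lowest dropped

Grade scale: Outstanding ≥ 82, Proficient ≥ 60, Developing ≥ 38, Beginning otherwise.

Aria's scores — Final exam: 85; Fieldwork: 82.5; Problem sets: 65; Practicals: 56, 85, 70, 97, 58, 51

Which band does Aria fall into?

Proficient

Practicals: drop 51 → average of remaining 5 = 366/5 = 73.2
Weighted total:
  Final exam 85 × 0.59 = 50.15
  Fieldwork 82.5 × 0.23 = 18.975
  Problem sets 65 × 0.09 = 5.85
  Practicals 73.2 × 0.09 = 6.588
Sum = 81.563
81.563 is ≥ 60 and < 82 → Proficient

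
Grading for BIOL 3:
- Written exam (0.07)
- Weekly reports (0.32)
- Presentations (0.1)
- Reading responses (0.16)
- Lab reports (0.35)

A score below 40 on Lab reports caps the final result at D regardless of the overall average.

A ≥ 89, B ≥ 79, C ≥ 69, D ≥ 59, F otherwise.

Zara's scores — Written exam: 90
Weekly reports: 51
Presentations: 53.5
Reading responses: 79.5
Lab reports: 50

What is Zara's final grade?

Lab reports score 50 ≥ 40: minimum met.
Weighted total:
  Written exam 90 × 0.07 = 6.3
  Weekly reports 51 × 0.32 = 16.32
  Presentations 53.5 × 0.1 = 5.35
  Reading responses 79.5 × 0.16 = 12.72
  Lab reports 50 × 0.35 = 17.5
Sum = 58.19
58.19 < 59 → F

F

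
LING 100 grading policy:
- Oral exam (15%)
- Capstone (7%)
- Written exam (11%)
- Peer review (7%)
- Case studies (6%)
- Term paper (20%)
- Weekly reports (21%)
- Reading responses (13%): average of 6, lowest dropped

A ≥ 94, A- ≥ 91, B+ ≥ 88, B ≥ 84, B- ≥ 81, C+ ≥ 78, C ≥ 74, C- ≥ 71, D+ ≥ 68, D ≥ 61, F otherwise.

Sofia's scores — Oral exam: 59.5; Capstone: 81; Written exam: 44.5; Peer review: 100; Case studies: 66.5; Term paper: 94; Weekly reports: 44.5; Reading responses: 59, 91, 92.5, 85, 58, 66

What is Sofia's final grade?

D+

Reading responses: drop 58 → average of remaining 5 = 393.5/5 = 78.7
Weighted total:
  Oral exam 59.5 × 0.15 = 8.925
  Capstone 81 × 0.07 = 5.67
  Written exam 44.5 × 0.11 = 4.895
  Peer review 100 × 0.07 = 7
  Case studies 66.5 × 0.06 = 3.99
  Term paper 94 × 0.2 = 18.8
  Weekly reports 44.5 × 0.21 = 9.345
  Reading responses 78.7 × 0.13 = 10.231
Sum = 68.856
68.856 is ≥ 68 and < 71 → D+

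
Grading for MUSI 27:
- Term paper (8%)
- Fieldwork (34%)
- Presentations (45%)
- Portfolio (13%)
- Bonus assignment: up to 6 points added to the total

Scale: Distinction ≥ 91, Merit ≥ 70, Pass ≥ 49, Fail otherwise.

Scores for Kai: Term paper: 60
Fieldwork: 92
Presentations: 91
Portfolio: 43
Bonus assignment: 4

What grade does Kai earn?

Merit

Weighted total:
  Term paper 60 × 0.08 = 4.8
  Fieldwork 92 × 0.34 = 31.28
  Presentations 91 × 0.45 = 40.95
  Portfolio 43 × 0.13 = 5.59
Sum = 82.62
Bonus assignment: 82.62 + 4 = 86.62
86.62 is ≥ 70 and < 91 → Merit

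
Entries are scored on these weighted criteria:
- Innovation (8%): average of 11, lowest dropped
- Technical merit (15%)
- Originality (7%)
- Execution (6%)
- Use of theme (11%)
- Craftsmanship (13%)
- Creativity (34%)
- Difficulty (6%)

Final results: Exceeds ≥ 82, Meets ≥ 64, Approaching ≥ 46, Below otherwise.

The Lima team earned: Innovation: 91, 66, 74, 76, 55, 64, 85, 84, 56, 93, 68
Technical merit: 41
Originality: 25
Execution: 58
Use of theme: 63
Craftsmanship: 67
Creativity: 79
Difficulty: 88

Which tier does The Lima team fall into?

Meets

Innovation: drop 55 → average of remaining 10 = 757/10 = 75.7
Weighted total:
  Innovation 75.7 × 0.08 = 6.056
  Technical merit 41 × 0.15 = 6.15
  Originality 25 × 0.07 = 1.75
  Execution 58 × 0.06 = 3.48
  Use of theme 63 × 0.11 = 6.93
  Craftsmanship 67 × 0.13 = 8.71
  Creativity 79 × 0.34 = 26.86
  Difficulty 88 × 0.06 = 5.28
Sum = 65.216
65.216 is ≥ 64 and < 82 → Meets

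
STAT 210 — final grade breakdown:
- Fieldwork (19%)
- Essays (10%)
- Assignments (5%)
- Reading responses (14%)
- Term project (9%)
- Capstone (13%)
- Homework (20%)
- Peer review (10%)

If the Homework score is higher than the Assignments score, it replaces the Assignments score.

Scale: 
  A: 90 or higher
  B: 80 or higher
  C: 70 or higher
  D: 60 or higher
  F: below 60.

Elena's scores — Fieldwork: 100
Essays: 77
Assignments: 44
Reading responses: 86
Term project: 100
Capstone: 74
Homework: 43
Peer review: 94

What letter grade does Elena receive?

Homework (43) ≤ Assignments (44), so Assignments stays at 44.
Weighted total:
  Fieldwork 100 × 0.19 = 19
  Essays 77 × 0.1 = 7.7
  Assignments 44 × 0.05 = 2.2
  Reading responses 86 × 0.14 = 12.04
  Term project 100 × 0.09 = 9
  Capstone 74 × 0.13 = 9.62
  Homework 43 × 0.2 = 8.6
  Peer review 94 × 0.1 = 9.4
Sum = 77.56
77.56 is ≥ 70 and < 80 → C

C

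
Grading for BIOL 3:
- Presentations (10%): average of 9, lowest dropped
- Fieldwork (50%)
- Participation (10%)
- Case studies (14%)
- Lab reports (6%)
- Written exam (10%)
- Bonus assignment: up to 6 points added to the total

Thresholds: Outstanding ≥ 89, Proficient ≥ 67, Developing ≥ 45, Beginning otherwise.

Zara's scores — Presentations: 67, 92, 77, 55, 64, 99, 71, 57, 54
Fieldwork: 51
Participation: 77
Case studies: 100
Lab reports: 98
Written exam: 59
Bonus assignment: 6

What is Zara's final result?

Presentations: drop 54 → average of remaining 8 = 582/8 = 72.75
Weighted total:
  Presentations 72.75 × 0.1 = 7.275
  Fieldwork 51 × 0.5 = 25.5
  Participation 77 × 0.1 = 7.7
  Case studies 100 × 0.14 = 14
  Lab reports 98 × 0.06 = 5.88
  Written exam 59 × 0.1 = 5.9
Sum = 66.255
Bonus assignment: 66.255 + 6 = 72.255
72.255 is ≥ 67 and < 89 → Proficient

Proficient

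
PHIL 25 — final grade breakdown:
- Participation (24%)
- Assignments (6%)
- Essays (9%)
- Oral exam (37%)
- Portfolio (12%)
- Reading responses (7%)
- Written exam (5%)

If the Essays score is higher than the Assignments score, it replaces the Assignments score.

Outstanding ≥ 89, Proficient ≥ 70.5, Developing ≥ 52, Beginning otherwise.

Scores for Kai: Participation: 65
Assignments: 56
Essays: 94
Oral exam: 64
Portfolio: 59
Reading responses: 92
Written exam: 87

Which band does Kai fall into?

Essays (94) > Assignments (56), so Assignments counts as 94.
Weighted total:
  Participation 65 × 0.24 = 15.6
  Assignments 94 × 0.06 = 5.64
  Essays 94 × 0.09 = 8.46
  Oral exam 64 × 0.37 = 23.68
  Portfolio 59 × 0.12 = 7.08
  Reading responses 92 × 0.07 = 6.44
  Written exam 87 × 0.05 = 4.35
Sum = 71.25
71.25 is ≥ 70.5 and < 89 → Proficient

Proficient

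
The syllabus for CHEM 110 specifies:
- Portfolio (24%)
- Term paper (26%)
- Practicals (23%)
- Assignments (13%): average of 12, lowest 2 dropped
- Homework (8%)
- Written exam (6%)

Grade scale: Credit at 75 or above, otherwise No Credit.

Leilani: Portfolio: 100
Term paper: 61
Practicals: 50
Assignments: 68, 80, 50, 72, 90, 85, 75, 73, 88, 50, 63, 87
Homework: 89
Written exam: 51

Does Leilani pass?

Assignments: drop 50, 50 → average of remaining 10 = 781/10 = 78.1
Weighted total:
  Portfolio 100 × 0.24 = 24
  Term paper 61 × 0.26 = 15.86
  Practicals 50 × 0.23 = 11.5
  Assignments 78.1 × 0.13 = 10.153
  Homework 89 × 0.08 = 7.12
  Written exam 51 × 0.06 = 3.06
Sum = 71.693
71.693 < 75 → No Credit

No Credit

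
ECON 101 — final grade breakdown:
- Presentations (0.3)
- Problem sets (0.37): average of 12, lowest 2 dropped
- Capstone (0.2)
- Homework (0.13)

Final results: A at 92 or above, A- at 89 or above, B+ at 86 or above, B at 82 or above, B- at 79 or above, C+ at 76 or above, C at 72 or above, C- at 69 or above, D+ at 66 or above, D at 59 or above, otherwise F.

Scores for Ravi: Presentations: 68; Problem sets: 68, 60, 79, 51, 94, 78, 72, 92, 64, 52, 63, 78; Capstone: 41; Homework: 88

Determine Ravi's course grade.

Problem sets: drop 51, 52 → average of remaining 10 = 748/10 = 74.8
Weighted total:
  Presentations 68 × 0.3 = 20.4
  Problem sets 74.8 × 0.37 = 27.676
  Capstone 41 × 0.2 = 8.2
  Homework 88 × 0.13 = 11.44
Sum = 67.716
67.716 is ≥ 66 and < 69 → D+

D+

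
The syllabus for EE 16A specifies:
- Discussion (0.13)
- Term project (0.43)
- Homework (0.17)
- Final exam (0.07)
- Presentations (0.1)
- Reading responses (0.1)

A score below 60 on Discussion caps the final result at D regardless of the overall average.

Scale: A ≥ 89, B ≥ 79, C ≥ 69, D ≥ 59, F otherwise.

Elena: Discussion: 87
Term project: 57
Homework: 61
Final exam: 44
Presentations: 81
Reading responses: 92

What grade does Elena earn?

Discussion score 87 ≥ 60: minimum met.
Weighted total:
  Discussion 87 × 0.13 = 11.31
  Term project 57 × 0.43 = 24.51
  Homework 61 × 0.17 = 10.37
  Final exam 44 × 0.07 = 3.08
  Presentations 81 × 0.1 = 8.1
  Reading responses 92 × 0.1 = 9.2
Sum = 66.57
66.57 is ≥ 59 and < 69 → D

D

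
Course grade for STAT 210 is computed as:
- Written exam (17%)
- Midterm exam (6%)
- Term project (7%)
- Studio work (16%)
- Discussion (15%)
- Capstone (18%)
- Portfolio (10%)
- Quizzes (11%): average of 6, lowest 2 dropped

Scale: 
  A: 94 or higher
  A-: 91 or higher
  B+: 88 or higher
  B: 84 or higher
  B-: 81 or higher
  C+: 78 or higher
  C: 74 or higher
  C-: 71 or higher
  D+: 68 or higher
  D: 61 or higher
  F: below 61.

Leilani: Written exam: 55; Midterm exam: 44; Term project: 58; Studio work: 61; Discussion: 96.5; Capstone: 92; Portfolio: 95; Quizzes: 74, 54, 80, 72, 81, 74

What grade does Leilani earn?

C

Quizzes: drop 54, 72 → average of remaining 4 = 309/4 = 77.25
Weighted total:
  Written exam 55 × 0.17 = 9.35
  Midterm exam 44 × 0.06 = 2.64
  Term project 58 × 0.07 = 4.06
  Studio work 61 × 0.16 = 9.76
  Discussion 96.5 × 0.15 = 14.475
  Capstone 92 × 0.18 = 16.56
  Portfolio 95 × 0.1 = 9.5
  Quizzes 77.25 × 0.11 = 8.4975
Sum = 74.8425
74.8425 is ≥ 74 and < 78 → C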